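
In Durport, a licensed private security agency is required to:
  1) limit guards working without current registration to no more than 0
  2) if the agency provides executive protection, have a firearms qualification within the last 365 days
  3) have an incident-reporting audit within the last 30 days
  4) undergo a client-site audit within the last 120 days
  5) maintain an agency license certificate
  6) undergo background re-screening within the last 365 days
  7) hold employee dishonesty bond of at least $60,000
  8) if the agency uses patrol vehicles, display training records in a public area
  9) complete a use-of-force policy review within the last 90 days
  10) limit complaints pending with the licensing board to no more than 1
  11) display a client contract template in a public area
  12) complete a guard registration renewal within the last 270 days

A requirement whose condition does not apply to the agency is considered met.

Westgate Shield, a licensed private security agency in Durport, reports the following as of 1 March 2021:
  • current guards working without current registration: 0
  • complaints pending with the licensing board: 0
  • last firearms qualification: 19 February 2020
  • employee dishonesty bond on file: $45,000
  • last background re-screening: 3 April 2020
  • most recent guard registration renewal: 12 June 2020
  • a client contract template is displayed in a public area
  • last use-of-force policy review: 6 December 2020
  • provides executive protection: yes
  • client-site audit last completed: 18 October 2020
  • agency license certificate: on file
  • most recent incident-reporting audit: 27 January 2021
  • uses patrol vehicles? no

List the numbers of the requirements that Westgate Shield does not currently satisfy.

1. guards working without current registration 0 ≤ 0 → met
2. condition 'provides executive protection' holds; firearms qualification 376 days ago vs limit 365 → not met
3. incident-reporting audit 33 days ago vs limit 30 → not met
4. client-site audit 134 days ago vs limit 120 → not met
5. agency license certificate present → met
6. background re-screening 332 days ago vs limit 365 → met
7. employee dishonesty bond $45,000 < $60,000 → not met
8. condition 'uses patrol vehicles' does not hold → requirement n/a → met
9. use-of-force policy review 85 days ago vs limit 90 → met
10. complaints pending with the licensing board 0 ≤ 1 → met
11. client contract template present → met
12. guard registration renewal 262 days ago vs limit 270 → met
Not met: 2, 3, 4, 7

2, 3, 4, 7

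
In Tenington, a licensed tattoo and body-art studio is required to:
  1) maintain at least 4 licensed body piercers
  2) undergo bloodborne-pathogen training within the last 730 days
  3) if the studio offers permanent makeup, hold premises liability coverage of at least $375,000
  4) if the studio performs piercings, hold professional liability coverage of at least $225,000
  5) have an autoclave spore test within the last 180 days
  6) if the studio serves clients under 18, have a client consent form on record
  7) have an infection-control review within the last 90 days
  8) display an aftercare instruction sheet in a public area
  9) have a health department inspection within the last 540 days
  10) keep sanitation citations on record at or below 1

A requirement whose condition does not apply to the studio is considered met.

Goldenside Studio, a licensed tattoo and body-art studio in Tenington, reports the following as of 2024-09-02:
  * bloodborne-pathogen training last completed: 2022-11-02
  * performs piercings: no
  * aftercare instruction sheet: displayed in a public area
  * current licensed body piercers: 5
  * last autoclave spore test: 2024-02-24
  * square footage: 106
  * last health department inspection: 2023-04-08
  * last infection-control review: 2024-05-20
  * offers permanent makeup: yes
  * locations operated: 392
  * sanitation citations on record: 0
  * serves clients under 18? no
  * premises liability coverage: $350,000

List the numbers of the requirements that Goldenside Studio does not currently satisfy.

1. licensed body piercers 5 ≥ 4 → met
2. bloodborne-pathogen training 670 days ago vs limit 730 → met
3. condition 'offers permanent makeup' holds; premises liability coverage $350,000 < $375,000 → not met
4. condition 'performs piercings' does not hold → requirement n/a → met
5. autoclave spore test 191 days ago vs limit 180 → not met
6. condition 'serves clients under 18' does not hold → requirement n/a → met
7. infection-control review 105 days ago vs limit 90 → not met
8. aftercare instruction sheet present → met
9. health department inspection 513 days ago vs limit 540 → met
10. sanitation citations on record 0 ≤ 1 → met
Not met: 3, 5, 7

3, 5, 7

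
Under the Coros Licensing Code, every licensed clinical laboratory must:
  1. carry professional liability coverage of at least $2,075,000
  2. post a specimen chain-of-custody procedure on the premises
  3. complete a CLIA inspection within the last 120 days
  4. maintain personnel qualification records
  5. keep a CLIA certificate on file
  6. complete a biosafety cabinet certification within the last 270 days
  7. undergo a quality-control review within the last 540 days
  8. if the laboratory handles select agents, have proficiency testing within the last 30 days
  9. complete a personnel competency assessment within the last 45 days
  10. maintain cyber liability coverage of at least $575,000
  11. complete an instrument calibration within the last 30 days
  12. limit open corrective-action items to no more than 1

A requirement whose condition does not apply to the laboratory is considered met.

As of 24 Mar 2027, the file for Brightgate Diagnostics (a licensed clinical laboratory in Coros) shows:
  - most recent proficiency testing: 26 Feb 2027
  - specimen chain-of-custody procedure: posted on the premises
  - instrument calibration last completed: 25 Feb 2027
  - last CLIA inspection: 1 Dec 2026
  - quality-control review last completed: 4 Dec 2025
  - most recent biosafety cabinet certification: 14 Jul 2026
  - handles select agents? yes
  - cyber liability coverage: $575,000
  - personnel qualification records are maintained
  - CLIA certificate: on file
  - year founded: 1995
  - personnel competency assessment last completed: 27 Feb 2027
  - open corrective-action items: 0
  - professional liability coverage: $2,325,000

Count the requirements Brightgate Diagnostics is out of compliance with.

0

1. professional liability coverage $2,325,000 ≥ $2,075,000 → met
2. specimen chain-of-custody procedure present → met
3. CLIA inspection 113 days ago vs limit 120 → met
4. personnel qualification records present → met
5. CLIA certificate present → met
6. biosafety cabinet certification 253 days ago vs limit 270 → met
7. quality-control review 475 days ago vs limit 540 → met
8. condition 'handles select agents' holds; proficiency testing 26 days ago vs limit 30 → met
9. personnel competency assessment 25 days ago vs limit 45 → met
10. cyber liability coverage $575,000 ≥ $575,000 → met
11. instrument calibration 27 days ago vs limit 30 → met
12. open corrective-action items 0 ≤ 1 → met
Not met: 0 of 12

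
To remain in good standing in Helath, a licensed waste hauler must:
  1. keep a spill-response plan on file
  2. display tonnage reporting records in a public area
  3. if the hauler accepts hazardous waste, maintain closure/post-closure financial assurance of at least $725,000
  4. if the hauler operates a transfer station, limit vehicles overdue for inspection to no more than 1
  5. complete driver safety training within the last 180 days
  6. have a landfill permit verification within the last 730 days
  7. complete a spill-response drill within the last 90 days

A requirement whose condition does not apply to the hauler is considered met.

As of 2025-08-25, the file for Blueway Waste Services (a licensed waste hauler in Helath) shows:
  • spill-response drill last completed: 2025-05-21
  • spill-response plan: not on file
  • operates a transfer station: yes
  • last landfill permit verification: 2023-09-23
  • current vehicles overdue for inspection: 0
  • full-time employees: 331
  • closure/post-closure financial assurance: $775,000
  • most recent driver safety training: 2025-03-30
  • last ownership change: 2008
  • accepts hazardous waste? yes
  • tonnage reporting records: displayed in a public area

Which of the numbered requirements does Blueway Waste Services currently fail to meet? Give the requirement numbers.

1, 7

1. spill-response plan absent → not met
2. tonnage reporting records present → met
3. condition 'accepts hazardous waste' holds; closure/post-closure financial assurance $775,000 ≥ $725,000 → met
4. condition 'operates a transfer station' holds; vehicles overdue for inspection 0 ≤ 1 → met
5. driver safety training 148 days ago vs limit 180 → met
6. landfill permit verification 702 days ago vs limit 730 → met
7. spill-response drill 96 days ago vs limit 90 → not met
Not met: 1, 7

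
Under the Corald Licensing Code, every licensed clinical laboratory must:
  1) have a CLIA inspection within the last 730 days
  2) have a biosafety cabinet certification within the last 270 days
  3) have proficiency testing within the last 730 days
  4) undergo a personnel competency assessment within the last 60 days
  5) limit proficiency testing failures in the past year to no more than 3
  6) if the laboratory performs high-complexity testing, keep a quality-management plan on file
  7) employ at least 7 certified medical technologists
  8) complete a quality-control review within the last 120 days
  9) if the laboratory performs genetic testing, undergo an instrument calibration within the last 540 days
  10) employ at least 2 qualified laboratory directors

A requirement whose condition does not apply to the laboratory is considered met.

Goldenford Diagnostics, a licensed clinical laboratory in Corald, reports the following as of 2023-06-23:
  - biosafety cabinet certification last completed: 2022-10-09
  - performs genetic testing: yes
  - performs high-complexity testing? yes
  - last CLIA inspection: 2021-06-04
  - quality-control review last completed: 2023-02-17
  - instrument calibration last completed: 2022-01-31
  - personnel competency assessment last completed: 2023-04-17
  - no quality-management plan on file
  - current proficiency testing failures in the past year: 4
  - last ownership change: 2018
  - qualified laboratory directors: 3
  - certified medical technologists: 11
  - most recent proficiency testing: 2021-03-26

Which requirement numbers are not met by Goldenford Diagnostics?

1. CLIA inspection 749 days ago vs limit 730 → not met
2. biosafety cabinet certification 257 days ago vs limit 270 → met
3. proficiency testing 819 days ago vs limit 730 → not met
4. personnel competency assessment 67 days ago vs limit 60 → not met
5. proficiency testing failures in the past year 4 > 3 → not met
6. condition 'performs high-complexity testing' holds; quality-management plan absent → not met
7. certified medical technologists 11 ≥ 7 → met
8. quality-control review 126 days ago vs limit 120 → not met
9. condition 'performs genetic testing' holds; instrument calibration 508 days ago vs limit 540 → met
10. qualified laboratory directors 3 ≥ 2 → met
Not met: 1, 3, 4, 5, 6, 8

1, 3, 4, 5, 6, 8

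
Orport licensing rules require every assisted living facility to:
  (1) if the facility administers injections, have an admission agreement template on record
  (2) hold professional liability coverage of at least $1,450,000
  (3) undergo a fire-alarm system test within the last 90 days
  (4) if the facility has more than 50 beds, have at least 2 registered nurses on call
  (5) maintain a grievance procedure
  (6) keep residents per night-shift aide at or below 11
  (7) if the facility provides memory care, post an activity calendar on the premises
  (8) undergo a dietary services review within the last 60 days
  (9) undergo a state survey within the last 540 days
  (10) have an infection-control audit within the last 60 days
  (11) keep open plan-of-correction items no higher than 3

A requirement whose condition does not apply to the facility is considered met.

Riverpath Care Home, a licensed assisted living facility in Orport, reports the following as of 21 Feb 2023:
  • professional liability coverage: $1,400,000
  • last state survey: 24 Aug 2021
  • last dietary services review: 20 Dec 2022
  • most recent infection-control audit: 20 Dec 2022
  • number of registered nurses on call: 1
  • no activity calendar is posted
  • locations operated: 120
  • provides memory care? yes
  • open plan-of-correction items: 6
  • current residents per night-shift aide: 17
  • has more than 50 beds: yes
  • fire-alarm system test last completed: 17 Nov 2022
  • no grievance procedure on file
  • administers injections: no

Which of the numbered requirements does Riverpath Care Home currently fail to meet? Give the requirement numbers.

2, 3, 4, 5, 6, 7, 8, 9, 10, 11

1. condition 'administers injections' does not hold → requirement n/a → met
2. professional liability coverage $1,400,000 < $1,450,000 → not met
3. fire-alarm system test 96 days ago vs limit 90 → not met
4. condition 'has more than 50 beds' holds; registered nurses on call 1 < 2 → not met
5. grievance procedure absent → not met
6. residents per night-shift aide 17 > 11 → not met
7. condition 'provides memory care' holds; activity calendar absent → not met
8. dietary services review 63 days ago vs limit 60 → not met
9. state survey 546 days ago vs limit 540 → not met
10. infection-control audit 63 days ago vs limit 60 → not met
11. open plan-of-correction items 6 > 3 → not met
Not met: 2, 3, 4, 5, 6, 7, 8, 9, 10, 11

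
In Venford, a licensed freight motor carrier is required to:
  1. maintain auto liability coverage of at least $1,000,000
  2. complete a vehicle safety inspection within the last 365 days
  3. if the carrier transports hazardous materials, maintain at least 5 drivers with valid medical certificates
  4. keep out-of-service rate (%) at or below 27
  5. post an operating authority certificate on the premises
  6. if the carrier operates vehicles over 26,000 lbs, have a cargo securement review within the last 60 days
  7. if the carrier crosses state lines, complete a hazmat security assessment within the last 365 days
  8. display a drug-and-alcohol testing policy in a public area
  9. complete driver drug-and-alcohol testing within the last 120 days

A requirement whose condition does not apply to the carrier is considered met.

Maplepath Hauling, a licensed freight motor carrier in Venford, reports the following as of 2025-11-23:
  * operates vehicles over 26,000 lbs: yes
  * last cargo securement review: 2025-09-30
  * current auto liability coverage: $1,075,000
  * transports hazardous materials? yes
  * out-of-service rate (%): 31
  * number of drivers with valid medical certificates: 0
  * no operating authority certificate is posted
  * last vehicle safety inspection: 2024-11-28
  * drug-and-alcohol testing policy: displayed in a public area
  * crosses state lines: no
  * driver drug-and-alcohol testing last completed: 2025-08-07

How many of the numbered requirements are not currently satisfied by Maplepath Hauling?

1. auto liability coverage $1,075,000 ≥ $1,000,000 → met
2. vehicle safety inspection 360 days ago vs limit 365 → met
3. condition 'transports hazardous materials' holds; drivers with valid medical certificates 0 < 5 → not met
4. out-of-service rate (%) 31 > 27 → not met
5. operating authority certificate absent → not met
6. condition 'operates vehicles over 26,000 lbs' holds; cargo securement review 54 days ago vs limit 60 → met
7. condition 'crosses state lines' does not hold → requirement n/a → met
8. drug-and-alcohol testing policy present → met
9. driver drug-and-alcohol testing 108 days ago vs limit 120 → met
Not met: 3 of 9

3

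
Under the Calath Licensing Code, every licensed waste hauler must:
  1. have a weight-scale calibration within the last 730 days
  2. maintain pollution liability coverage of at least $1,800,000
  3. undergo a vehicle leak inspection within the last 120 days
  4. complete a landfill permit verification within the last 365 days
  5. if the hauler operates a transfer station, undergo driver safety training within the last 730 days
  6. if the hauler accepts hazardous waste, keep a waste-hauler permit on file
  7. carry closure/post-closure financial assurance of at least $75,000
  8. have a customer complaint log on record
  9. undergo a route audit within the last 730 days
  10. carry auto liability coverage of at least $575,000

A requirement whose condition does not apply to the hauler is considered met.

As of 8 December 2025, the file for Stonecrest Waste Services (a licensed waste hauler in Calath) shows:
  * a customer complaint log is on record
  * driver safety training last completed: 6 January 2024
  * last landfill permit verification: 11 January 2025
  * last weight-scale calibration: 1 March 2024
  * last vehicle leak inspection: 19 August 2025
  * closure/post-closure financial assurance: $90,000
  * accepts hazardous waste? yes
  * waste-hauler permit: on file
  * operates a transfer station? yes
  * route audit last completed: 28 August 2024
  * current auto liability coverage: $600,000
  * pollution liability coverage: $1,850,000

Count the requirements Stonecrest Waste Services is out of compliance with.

1. weight-scale calibration 647 days ago vs limit 730 → met
2. pollution liability coverage $1,850,000 ≥ $1,800,000 → met
3. vehicle leak inspection 111 days ago vs limit 120 → met
4. landfill permit verification 331 days ago vs limit 365 → met
5. condition 'operates a transfer station' holds; driver safety training 702 days ago vs limit 730 → met
6. condition 'accepts hazardous waste' holds; waste-hauler permit present → met
7. closure/post-closure financial assurance $90,000 ≥ $75,000 → met
8. customer complaint log present → met
9. route audit 467 days ago vs limit 730 → met
10. auto liability coverage $600,000 ≥ $575,000 → met
Not met: 0 of 10

0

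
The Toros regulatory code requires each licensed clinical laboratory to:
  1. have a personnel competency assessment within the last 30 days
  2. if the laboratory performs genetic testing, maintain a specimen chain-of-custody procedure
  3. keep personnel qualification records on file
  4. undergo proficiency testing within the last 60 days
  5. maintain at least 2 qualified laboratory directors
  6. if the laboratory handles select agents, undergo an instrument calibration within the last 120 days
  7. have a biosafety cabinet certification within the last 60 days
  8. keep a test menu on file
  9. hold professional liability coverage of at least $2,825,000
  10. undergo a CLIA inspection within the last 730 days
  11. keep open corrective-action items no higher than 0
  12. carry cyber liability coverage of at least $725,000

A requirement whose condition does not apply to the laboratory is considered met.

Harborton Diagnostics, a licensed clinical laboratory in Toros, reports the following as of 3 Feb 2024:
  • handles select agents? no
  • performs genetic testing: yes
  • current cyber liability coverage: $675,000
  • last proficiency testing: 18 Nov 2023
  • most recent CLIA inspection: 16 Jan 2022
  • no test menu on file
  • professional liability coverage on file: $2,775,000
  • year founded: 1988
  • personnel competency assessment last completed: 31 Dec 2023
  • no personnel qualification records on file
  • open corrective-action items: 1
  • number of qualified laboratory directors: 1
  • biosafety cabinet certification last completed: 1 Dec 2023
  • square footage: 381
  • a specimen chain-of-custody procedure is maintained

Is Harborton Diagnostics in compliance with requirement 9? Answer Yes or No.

No

9. professional liability coverage $2,775,000 < $2,825,000 → not met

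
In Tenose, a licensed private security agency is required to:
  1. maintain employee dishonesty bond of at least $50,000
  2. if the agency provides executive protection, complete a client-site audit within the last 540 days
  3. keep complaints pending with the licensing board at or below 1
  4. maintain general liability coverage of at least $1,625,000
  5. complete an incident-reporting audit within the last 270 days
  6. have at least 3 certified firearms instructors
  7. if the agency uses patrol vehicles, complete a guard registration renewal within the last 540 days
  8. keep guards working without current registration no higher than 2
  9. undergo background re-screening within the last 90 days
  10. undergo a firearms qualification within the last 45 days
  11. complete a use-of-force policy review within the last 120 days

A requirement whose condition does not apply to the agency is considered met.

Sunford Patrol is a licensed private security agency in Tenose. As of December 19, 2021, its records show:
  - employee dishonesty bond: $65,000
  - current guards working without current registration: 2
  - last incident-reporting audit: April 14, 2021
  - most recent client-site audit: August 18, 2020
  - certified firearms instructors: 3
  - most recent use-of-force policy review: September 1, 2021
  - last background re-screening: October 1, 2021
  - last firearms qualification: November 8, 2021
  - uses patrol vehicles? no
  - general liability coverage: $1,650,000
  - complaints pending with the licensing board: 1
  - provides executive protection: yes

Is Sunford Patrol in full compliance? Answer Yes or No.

Yes

1. employee dishonesty bond $65,000 ≥ $50,000 → met
2. condition 'provides executive protection' holds; client-site audit 488 days ago vs limit 540 → met
3. complaints pending with the licensing board 1 ≤ 1 → met
4. general liability coverage $1,650,000 ≥ $1,625,000 → met
5. incident-reporting audit 249 days ago vs limit 270 → met
6. certified firearms instructors 3 ≥ 3 → met
7. condition 'uses patrol vehicles' does not hold → requirement n/a → met
8. guards working without current registration 2 ≤ 2 → met
9. background re-screening 79 days ago vs limit 90 → met
10. firearms qualification 41 days ago vs limit 45 → met
11. use-of-force policy review 109 days ago vs limit 120 → met
All met.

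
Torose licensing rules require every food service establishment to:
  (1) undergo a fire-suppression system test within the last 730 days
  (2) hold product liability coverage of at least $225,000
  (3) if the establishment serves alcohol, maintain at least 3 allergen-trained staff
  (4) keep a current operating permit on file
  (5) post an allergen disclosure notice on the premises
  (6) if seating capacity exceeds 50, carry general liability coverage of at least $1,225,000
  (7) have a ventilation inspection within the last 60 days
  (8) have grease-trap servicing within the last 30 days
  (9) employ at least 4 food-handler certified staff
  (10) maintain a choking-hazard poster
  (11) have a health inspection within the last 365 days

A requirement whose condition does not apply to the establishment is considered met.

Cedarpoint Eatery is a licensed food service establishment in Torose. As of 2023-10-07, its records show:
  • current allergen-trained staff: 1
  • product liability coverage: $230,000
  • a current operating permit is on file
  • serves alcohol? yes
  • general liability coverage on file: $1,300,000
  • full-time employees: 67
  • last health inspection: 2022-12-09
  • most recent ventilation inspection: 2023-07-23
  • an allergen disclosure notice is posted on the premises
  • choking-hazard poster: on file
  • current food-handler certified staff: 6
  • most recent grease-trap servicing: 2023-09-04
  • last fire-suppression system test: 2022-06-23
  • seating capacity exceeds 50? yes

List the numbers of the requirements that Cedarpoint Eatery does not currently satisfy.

1. fire-suppression system test 471 days ago vs limit 730 → met
2. product liability coverage $230,000 ≥ $225,000 → met
3. condition 'serves alcohol' holds; allergen-trained staff 1 < 3 → not met
4. current operating permit present → met
5. allergen disclosure notice present → met
6. condition 'seating capacity exceeds 50' holds; general liability coverage $1,300,000 ≥ $1,225,000 → met
7. ventilation inspection 76 days ago vs limit 60 → not met
8. grease-trap servicing 33 days ago vs limit 30 → not met
9. food-handler certified staff 6 ≥ 4 → met
10. choking-hazard poster present → met
11. health inspection 302 days ago vs limit 365 → met
Not met: 3, 7, 8

3, 7, 8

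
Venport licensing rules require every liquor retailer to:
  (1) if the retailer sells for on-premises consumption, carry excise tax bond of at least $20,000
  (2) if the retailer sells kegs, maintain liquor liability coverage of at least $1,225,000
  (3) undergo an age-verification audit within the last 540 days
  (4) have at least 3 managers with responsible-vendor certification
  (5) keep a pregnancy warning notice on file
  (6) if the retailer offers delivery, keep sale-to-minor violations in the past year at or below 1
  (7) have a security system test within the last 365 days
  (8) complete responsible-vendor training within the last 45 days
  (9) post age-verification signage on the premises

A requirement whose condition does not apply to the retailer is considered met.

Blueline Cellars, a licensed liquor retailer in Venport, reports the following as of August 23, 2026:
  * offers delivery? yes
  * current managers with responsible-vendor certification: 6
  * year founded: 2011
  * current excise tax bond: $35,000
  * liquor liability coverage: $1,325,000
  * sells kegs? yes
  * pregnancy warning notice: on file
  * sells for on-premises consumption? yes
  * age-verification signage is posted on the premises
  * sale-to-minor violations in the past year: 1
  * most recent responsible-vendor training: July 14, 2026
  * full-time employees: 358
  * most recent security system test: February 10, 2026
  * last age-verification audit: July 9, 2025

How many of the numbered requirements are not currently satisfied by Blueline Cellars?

1. condition 'sells for on-premises consumption' holds; excise tax bond $35,000 ≥ $20,000 → met
2. condition 'sells kegs' holds; liquor liability coverage $1,325,000 ≥ $1,225,000 → met
3. age-verification audit 410 days ago vs limit 540 → met
4. managers with responsible-vendor certification 6 ≥ 3 → met
5. pregnancy warning notice present → met
6. condition 'offers delivery' holds; sale-to-minor violations in the past year 1 ≤ 1 → met
7. security system test 194 days ago vs limit 365 → met
8. responsible-vendor training 40 days ago vs limit 45 → met
9. age-verification signage present → met
Not met: 0 of 9

0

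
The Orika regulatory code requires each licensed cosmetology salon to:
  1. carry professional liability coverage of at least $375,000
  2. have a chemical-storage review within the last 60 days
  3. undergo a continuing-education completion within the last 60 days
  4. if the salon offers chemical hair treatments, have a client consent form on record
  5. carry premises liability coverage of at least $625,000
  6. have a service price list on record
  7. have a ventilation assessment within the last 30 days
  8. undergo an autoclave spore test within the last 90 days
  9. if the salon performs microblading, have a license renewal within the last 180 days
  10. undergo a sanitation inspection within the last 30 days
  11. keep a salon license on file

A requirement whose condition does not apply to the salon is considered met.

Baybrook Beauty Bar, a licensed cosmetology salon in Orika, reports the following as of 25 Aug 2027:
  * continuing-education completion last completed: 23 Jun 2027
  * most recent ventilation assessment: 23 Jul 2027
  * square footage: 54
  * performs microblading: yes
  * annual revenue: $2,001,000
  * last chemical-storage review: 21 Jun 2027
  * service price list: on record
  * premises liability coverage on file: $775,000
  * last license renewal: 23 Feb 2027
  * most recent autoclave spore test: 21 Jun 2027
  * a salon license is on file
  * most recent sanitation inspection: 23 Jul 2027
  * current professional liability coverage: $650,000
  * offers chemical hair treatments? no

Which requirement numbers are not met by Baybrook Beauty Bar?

2, 3, 7, 9, 10

1. professional liability coverage $650,000 ≥ $375,000 → met
2. chemical-storage review 65 days ago vs limit 60 → not met
3. continuing-education completion 63 days ago vs limit 60 → not met
4. condition 'offers chemical hair treatments' does not hold → requirement n/a → met
5. premises liability coverage $775,000 ≥ $625,000 → met
6. service price list present → met
7. ventilation assessment 33 days ago vs limit 30 → not met
8. autoclave spore test 65 days ago vs limit 90 → met
9. condition 'performs microblading' holds; license renewal 183 days ago vs limit 180 → not met
10. sanitation inspection 33 days ago vs limit 30 → not met
11. salon license present → met
Not met: 2, 3, 7, 9, 10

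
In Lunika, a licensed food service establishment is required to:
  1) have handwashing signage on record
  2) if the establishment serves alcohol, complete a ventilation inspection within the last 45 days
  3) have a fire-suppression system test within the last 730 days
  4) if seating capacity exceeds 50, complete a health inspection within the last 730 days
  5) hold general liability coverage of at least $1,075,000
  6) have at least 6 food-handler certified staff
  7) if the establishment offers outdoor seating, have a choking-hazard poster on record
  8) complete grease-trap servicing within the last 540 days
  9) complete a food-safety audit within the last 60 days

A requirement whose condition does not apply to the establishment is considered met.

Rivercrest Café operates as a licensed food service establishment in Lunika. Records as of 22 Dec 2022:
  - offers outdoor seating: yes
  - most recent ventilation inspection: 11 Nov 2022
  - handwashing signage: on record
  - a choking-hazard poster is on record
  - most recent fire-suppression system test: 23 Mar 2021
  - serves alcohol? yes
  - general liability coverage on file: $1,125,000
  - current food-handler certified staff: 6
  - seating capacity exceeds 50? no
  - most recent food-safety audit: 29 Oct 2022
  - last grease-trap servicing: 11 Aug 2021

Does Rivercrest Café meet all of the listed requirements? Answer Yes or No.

1. handwashing signage present → met
2. condition 'serves alcohol' holds; ventilation inspection 41 days ago vs limit 45 → met
3. fire-suppression system test 639 days ago vs limit 730 → met
4. condition 'seating capacity exceeds 50' does not hold → requirement n/a → met
5. general liability coverage $1,125,000 ≥ $1,075,000 → met
6. food-handler certified staff 6 ≥ 6 → met
7. condition 'offers outdoor seating' holds; choking-hazard poster present → met
8. grease-trap servicing 498 days ago vs limit 540 → met
9. food-safety audit 54 days ago vs limit 60 → met
All met.

Yes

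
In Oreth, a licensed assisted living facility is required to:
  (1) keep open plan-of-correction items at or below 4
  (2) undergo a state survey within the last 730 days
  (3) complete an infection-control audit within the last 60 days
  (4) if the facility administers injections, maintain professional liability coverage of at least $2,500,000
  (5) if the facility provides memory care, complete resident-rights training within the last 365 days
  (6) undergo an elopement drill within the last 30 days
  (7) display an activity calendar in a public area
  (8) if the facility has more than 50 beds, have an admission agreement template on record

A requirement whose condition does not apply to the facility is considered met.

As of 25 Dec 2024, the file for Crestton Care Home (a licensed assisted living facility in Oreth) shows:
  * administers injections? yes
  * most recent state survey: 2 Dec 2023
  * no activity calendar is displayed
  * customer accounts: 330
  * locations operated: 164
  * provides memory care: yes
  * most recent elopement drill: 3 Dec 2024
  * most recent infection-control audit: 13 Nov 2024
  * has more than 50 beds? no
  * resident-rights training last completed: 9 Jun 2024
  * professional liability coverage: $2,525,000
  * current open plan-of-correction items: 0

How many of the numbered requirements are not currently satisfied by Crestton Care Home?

1. open plan-of-correction items 0 ≤ 4 → met
2. state survey 389 days ago vs limit 730 → met
3. infection-control audit 42 days ago vs limit 60 → met
4. condition 'administers injections' holds; professional liability coverage $2,525,000 ≥ $2,500,000 → met
5. condition 'provides memory care' holds; resident-rights training 199 days ago vs limit 365 → met
6. elopement drill 22 days ago vs limit 30 → met
7. activity calendar absent → not met
8. condition 'has more than 50 beds' does not hold → requirement n/a → met
Not met: 1 of 8

1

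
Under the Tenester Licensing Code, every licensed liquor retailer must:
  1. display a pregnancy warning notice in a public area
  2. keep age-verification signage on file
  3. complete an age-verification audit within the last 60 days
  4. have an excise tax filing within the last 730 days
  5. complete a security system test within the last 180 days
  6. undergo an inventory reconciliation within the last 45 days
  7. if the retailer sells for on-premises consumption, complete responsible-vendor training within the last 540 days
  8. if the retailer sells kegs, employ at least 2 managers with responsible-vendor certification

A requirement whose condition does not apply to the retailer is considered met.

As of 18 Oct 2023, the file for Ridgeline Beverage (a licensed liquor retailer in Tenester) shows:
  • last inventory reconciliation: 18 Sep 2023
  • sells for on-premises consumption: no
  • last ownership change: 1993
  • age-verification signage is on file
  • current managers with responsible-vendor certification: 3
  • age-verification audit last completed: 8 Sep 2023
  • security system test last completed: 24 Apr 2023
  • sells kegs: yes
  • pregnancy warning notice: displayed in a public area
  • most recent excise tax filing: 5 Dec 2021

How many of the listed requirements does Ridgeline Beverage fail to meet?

0

1. pregnancy warning notice present → met
2. age-verification signage present → met
3. age-verification audit 40 days ago vs limit 60 → met
4. excise tax filing 682 days ago vs limit 730 → met
5. security system test 177 days ago vs limit 180 → met
6. inventory reconciliation 30 days ago vs limit 45 → met
7. condition 'sells for on-premises consumption' does not hold → requirement n/a → met
8. condition 'sells kegs' holds; managers with responsible-vendor certification 3 ≥ 2 → met
Not met: 0 of 8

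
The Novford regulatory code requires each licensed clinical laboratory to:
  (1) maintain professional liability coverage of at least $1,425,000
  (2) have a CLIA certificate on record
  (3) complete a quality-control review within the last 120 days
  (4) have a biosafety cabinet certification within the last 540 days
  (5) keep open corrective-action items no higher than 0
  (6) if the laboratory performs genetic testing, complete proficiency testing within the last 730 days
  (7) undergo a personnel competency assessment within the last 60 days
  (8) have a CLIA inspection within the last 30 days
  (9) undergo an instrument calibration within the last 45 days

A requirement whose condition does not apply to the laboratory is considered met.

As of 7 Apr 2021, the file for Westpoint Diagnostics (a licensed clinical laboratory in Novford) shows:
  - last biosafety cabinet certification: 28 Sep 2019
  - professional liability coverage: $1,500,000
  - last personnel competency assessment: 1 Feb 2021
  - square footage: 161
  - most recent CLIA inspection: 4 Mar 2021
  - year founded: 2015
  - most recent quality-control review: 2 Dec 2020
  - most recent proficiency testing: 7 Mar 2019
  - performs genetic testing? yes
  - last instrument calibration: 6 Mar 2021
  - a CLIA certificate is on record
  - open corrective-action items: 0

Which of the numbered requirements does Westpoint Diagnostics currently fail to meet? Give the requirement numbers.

1. professional liability coverage $1,500,000 ≥ $1,425,000 → met
2. CLIA certificate present → met
3. quality-control review 126 days ago vs limit 120 → not met
4. biosafety cabinet certification 557 days ago vs limit 540 → not met
5. open corrective-action items 0 ≤ 0 → met
6. condition 'performs genetic testing' holds; proficiency testing 762 days ago vs limit 730 → not met
7. personnel competency assessment 65 days ago vs limit 60 → not met
8. CLIA inspection 34 days ago vs limit 30 → not met
9. instrument calibration 32 days ago vs limit 45 → met
Not met: 3, 4, 6, 7, 8

3, 4, 6, 7, 8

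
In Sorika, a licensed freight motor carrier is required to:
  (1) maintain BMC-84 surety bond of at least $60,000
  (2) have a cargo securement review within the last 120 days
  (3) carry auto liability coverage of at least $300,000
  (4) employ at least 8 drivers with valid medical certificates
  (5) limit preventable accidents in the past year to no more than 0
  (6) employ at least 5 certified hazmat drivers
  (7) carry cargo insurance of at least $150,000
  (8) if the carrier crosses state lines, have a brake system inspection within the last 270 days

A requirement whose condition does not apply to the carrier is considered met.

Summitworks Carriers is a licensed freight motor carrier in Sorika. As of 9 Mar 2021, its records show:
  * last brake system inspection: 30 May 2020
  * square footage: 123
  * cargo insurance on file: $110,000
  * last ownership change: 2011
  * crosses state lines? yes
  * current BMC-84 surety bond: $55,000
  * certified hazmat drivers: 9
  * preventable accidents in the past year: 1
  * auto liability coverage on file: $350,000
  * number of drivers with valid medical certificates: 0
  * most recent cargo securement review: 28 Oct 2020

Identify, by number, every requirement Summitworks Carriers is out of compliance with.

1. BMC-84 surety bond $55,000 < $60,000 → not met
2. cargo securement review 132 days ago vs limit 120 → not met
3. auto liability coverage $350,000 ≥ $300,000 → met
4. drivers with valid medical certificates 0 < 8 → not met
5. preventable accidents in the past year 1 > 0 → not met
6. certified hazmat drivers 9 ≥ 5 → met
7. cargo insurance $110,000 < $150,000 → not met
8. condition 'crosses state lines' holds; brake system inspection 283 days ago vs limit 270 → not met
Not met: 1, 2, 4, 5, 7, 8

1, 2, 4, 5, 7, 8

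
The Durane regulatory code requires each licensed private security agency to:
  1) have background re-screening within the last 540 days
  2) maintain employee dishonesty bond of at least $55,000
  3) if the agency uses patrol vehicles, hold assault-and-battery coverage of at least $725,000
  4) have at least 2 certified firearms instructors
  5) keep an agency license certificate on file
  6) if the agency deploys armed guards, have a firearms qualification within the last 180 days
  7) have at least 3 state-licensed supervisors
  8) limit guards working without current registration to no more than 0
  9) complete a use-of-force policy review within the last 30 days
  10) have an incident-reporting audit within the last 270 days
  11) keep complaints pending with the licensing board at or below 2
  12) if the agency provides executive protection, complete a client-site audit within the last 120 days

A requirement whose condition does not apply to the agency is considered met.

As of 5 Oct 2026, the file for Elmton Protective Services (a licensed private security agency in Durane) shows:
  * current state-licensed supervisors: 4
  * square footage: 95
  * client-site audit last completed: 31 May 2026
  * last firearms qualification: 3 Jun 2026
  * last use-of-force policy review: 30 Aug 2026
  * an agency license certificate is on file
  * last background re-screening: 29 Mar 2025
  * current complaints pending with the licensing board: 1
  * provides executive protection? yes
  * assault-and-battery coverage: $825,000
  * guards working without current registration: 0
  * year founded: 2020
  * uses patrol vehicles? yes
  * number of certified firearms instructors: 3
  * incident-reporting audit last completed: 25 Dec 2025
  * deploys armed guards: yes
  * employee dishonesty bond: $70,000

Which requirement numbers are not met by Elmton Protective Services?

1, 9, 10, 12

1. background re-screening 555 days ago vs limit 540 → not met
2. employee dishonesty bond $70,000 ≥ $55,000 → met
3. condition 'uses patrol vehicles' holds; assault-and-battery coverage $825,000 ≥ $725,000 → met
4. certified firearms instructors 3 ≥ 2 → met
5. agency license certificate present → met
6. condition 'deploys armed guards' holds; firearms qualification 124 days ago vs limit 180 → met
7. state-licensed supervisors 4 ≥ 3 → met
8. guards working without current registration 0 ≤ 0 → met
9. use-of-force policy review 36 days ago vs limit 30 → not met
10. incident-reporting audit 284 days ago vs limit 270 → not met
11. complaints pending with the licensing board 1 ≤ 2 → met
12. condition 'provides executive protection' holds; client-site audit 127 days ago vs limit 120 → not met
Not met: 1, 9, 10, 12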